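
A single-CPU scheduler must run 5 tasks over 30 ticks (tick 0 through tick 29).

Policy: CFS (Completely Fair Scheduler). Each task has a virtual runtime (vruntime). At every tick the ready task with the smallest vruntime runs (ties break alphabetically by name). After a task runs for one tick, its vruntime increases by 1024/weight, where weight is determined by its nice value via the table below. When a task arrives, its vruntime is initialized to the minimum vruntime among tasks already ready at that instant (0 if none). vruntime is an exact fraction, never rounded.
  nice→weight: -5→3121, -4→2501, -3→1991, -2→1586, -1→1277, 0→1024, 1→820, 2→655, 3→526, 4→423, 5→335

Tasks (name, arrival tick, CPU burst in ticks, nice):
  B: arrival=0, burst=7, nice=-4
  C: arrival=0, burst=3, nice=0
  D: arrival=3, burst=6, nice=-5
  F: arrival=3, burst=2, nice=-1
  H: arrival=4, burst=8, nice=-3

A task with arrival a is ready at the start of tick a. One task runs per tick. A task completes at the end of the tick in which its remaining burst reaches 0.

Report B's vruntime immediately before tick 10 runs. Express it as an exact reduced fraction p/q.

t=0: vr[B=0 C=0] → run B
t=1: vr[B=1024/2501 C=0] → run C
t=2: vr[B=1024/2501 C=1] → run B
t=3: vr[B=2048/2501 C=1 D=2048/2501 F=2048/2501] → run B
t=4: vr[B=3072/2501 C=1 D=2048/2501 F=2048/2501 H=2048/2501] → run D
t=5: vr[B=3072/2501 C=1 D=8952832/7805621 F=2048/2501 H=2048/2501] → run F
t=6: vr[B=3072/2501 C=1 D=8952832/7805621 F=5176320/3193777 H=2048/2501] → run H
t=7: vr[B=3072/2501 C=1 D=8952832/7805621 F=5176320/3193777 H=6638592/4979491] → run C
t=8: vr[B=3072/2501 C=2 D=8952832/7805621 F=5176320/3193777 H=6638592/4979491] → run D
t=9: vr[B=3072/2501 C=2 D=11513856/7805621 F=5176320/3193777 H=6638592/4979491] → run B
t=10: vr[B=4096/2501 C=2 D=11513856/7805621 F=5176320/3193777 H=6638592/4979491] → run H
t=11: vr[B=4096/2501 C=2 D=11513856/7805621 F=5176320/3193777 H=9199616/4979491] → run D
t=12: vr[B=4096/2501 C=2 D=14074880/7805621 F=5176320/3193777 H=9199616/4979491] → run F
t=13: vr[B=4096/2501 C=2 D=14074880/7805621 H=9199616/4979491] → run B
t=14: vr[B=5120/2501 C=2 D=14074880/7805621 H=9199616/4979491] → run D
t=15: vr[B=5120/2501 C=2 D=16635904/7805621 H=9199616/4979491] → run H
t=16: vr[B=5120/2501 C=2 D=16635904/7805621 H=11760640/4979491] → run C
t=17: vr[B=5120/2501 D=16635904/7805621 H=11760640/4979491] → run B
t=18: vr[B=6144/2501 D=16635904/7805621 H=11760640/4979491] → run D
t=19: vr[B=6144/2501 D=19196928/7805621 H=11760640/4979491] → run H
t=20: vr[B=6144/2501 D=19196928/7805621 H=14321664/4979491] → run B
t=21: vr[D=19196928/7805621 H=14321664/4979491] → run D
t=22: vr[H=14321664/4979491] → run H
t=23: vr[H=16882688/4979491] → run H
t=24: vr[H=19443712/4979491] → run H
t=25: vr[H=22004736/4979491] → run H
t=26: (idle)
t=27: (idle)
t=28: (idle)
t=29: (idle)

vruntime(B, start of tick 10) = 4096/2501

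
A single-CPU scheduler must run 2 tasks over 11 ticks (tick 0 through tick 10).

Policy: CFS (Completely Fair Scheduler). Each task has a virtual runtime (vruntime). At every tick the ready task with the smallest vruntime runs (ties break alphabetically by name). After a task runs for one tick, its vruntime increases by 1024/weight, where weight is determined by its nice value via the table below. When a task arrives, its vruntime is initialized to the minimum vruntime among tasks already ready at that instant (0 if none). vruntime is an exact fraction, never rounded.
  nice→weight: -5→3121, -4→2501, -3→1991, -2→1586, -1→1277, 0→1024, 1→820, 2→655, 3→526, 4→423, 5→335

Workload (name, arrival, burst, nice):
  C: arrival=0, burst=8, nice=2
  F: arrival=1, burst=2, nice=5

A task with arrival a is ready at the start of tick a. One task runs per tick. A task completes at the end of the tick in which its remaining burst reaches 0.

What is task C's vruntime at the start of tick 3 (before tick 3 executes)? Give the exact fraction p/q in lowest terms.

vruntime(C, start of tick 3) = 2048/655

t=0: vr[C=0] → run C
t=1: vr[C=1024/655 F=1024/655] → run C
t=2: vr[C=2048/655 F=1024/655] → run F
t=3: vr[C=2048/655 F=202752/43885] → run C
t=4: vr[C=3072/655 F=202752/43885] → run F
t=5: vr[C=3072/655] → run C
t=6: vr[C=4096/655] → run C
t=7: vr[C=1024/131] → run C
t=8: vr[C=6144/655] → run C
t=9: vr[C=7168/655] → run C
t=10: (idle)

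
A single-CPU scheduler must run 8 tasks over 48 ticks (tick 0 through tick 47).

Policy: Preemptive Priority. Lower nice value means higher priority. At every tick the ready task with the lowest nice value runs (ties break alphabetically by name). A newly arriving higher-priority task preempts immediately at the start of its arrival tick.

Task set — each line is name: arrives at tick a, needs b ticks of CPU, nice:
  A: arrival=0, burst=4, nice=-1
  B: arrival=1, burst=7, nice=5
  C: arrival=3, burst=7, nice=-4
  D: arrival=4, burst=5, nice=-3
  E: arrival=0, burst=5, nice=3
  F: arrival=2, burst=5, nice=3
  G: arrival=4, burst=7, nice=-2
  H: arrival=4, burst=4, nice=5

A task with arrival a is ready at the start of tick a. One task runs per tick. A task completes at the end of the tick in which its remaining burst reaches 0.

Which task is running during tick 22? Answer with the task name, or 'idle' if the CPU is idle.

running at tick 22 = A

t=0: ready={A,E} → run A
t=1: ready={A,B,E} → run A
t=2: ready={A,B,E,F} → run A
t=3: ready={A,B,C,E,F} → run C
t=4: ready={A,B,C,D,E,F,G,H} → run C
t=5: ready={A,B,C,D,E,F,G,H} → run C
t=6: ready={A,B,C,D,E,F,G,H} → run C
t=7: ready={A,B,C,D,E,F,G,H} → run C
t=8: ready={A,B,C,D,E,F,G,H} → run C
t=9: ready={A,B,C,D,E,F,G,H} → run C
t=10: ready={A,B,D,E,F,G,H} → run D
t=11: ready={A,B,D,E,F,G,H} → run D
t=12: ready={A,B,D,E,F,G,H} → run D
t=13: ready={A,B,D,E,F,G,H} → run D
t=14: ready={A,B,D,E,F,G,H} → run D
t=15: ready={A,B,E,F,G,H} → run G
t=16: ready={A,B,E,F,G,H} → run G
t=17: ready={A,B,E,F,G,H} → run G
t=18: ready={A,B,E,F,G,H} → run G
t=19: ready={A,B,E,F,G,H} → run G
t=20: ready={A,B,E,F,G,H} → run G
t=21: ready={A,B,E,F,G,H} → run G
t=22: ready={A,B,E,F,H} → run A
t=23: ready={B,E,F,H} → run E
t=24: ready={B,E,F,H} → run E
t=25: ready={B,E,F,H} → run E
t=26: ready={B,E,F,H} → run E
t=27: ready={B,E,F,H} → run E
t=28: ready={B,F,H} → run F
t=29: ready={B,F,H} → run F
t=30: ready={B,F,H} → run F
t=31: ready={B,F,H} → run F
t=32: ready={B,F,H} → run F
t=33: ready={B,H} → run B
t=34: ready={B,H} → run B
t=35: ready={B,H} → run B
t=36: ready={B,H} → run B
t=37: ready={B,H} → run B
t=38: ready={B,H} → run B
t=39: ready={B,H} → run B
t=40: ready={H} → run H
t=41: ready={H} → run H
t=42: ready={H} → run H
t=43: ready={H} → run H
t=44: (idle)
t=45: (idle)
t=46: (idle)
t=47: (idle)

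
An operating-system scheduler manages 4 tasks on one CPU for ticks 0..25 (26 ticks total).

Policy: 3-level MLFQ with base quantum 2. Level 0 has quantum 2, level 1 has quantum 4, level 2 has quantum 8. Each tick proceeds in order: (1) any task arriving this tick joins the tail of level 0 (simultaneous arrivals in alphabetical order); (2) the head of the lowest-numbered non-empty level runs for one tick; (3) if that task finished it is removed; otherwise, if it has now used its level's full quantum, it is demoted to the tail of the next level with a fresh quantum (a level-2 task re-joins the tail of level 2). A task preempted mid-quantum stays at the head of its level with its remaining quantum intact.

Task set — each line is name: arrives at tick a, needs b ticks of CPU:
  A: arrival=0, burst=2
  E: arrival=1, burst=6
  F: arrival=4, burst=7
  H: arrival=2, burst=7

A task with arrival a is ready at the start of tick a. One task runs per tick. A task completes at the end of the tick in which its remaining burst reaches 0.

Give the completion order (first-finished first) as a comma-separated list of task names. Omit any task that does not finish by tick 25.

t=0: L0/L1/L2 = A/-/- → run A
t=1: L0/L1/L2 = AE/-/- → run A
t=2: L0/L1/L2 = EH/-/- → run E
t=3: L0/L1/L2 = EH/-/- → run E
t=4: L0/L1/L2 = HF/E/- → run H
t=5: L0/L1/L2 = HF/E/- → run H
t=6: L0/L1/L2 = F/EH/- → run F
t=7: L0/L1/L2 = F/EH/- → run F
t=8: L0/L1/L2 = -/EHF/- → run E
t=9: L0/L1/L2 = -/EHF/- → run E
t=10: L0/L1/L2 = -/EHF/- → run E
t=11: L0/L1/L2 = -/EHF/- → run E
t=12: L0/L1/L2 = -/HF/- → run H
t=13: L0/L1/L2 = -/HF/- → run H
t=14: L0/L1/L2 = -/HF/- → run H
t=15: L0/L1/L2 = -/HF/- → run H
t=16: L0/L1/L2 = -/F/H → run F
t=17: L0/L1/L2 = -/F/H → run F
t=18: L0/L1/L2 = -/F/H → run F
t=19: L0/L1/L2 = -/F/H → run F
t=20: L0/L1/L2 = -/-/HF → run H
t=21: L0/L1/L2 = -/-/F → run F
t=22: (idle)
t=23: (idle)
t=24: (idle)
t=25: (idle)

completion order = A, E, H, F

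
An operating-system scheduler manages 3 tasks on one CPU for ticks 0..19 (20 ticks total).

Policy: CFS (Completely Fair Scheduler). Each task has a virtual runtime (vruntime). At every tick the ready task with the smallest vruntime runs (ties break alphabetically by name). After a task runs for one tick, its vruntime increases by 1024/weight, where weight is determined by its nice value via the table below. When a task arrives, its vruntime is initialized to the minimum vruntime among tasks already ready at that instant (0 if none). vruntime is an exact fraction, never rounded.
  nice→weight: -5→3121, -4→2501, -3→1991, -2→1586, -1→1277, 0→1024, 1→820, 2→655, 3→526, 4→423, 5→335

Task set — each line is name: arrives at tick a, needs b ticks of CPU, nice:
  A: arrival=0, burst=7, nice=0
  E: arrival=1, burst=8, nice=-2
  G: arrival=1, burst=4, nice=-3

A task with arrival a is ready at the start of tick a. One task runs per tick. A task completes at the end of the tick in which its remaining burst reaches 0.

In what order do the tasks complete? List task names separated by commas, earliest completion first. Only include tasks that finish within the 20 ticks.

t=0: vr[A=0] → run A
t=1: vr[A=1 E=1 G=1] → run A
t=2: vr[A=2 E=1 G=1] → run E
t=3: vr[A=2 E=1305/793 G=1] → run G
t=4: vr[A=2 E=1305/793 G=3015/1991] → run G
t=5: vr[A=2 E=1305/793 G=4039/1991] → run E
t=6: vr[A=2 E=1817/793 G=4039/1991] → run A
t=7: vr[A=3 E=1817/793 G=4039/1991] → run G
t=8: vr[A=3 E=1817/793 G=5063/1991] → run E
t=9: vr[A=3 E=2329/793 G=5063/1991] → run G
t=10: vr[A=3 E=2329/793] → run E
t=11: vr[A=3 E=2841/793] → run A
t=12: vr[A=4 E=2841/793] → run E
t=13: vr[A=4 E=3353/793] → run A
t=14: vr[A=5 E=3353/793] → run E
t=15: vr[A=5 E=3865/793] → run E
t=16: vr[A=5 E=4377/793] → run A
t=17: vr[A=6 E=4377/793] → run E
t=18: vr[A=6] → run A
t=19: (idle)

completion order = G, E, A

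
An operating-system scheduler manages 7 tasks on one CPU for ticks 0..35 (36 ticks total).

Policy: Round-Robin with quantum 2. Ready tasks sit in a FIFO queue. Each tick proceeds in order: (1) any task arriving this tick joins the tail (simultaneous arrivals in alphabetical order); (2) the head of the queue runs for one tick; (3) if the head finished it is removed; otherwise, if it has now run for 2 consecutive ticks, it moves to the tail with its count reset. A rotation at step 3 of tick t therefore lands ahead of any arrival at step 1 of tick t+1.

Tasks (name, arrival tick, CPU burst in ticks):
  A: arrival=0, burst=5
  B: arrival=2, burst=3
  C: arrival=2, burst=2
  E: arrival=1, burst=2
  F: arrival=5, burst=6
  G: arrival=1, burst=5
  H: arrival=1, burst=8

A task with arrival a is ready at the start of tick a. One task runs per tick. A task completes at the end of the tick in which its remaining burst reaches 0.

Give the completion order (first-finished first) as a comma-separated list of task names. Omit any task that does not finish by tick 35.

completion order = E, C, A, B, G, F, H

t=0: queue=[A] q_used=0 → run A
t=1: queue=[A,E,G,H] q_used=1 → run A
t=2: queue=[E,G,H,A,B,C] q_used=0 → run E
t=3: queue=[E,G,H,A,B,C] q_used=1 → run E
t=4: queue=[G,H,A,B,C] q_used=0 → run G
t=5: queue=[G,H,A,B,C,F] q_used=1 → run G
t=6: queue=[H,A,B,C,F,G] q_used=0 → run H
t=7: queue=[H,A,B,C,F,G] q_used=1 → run H
t=8: queue=[A,B,C,F,G,H] q_used=0 → run A
t=9: queue=[A,B,C,F,G,H] q_used=1 → run A
t=10: queue=[B,C,F,G,H,A] q_used=0 → run B
t=11: queue=[B,C,F,G,H,A] q_used=1 → run B
t=12: queue=[C,F,G,H,A,B] q_used=0 → run C
t=13: queue=[C,F,G,H,A,B] q_used=1 → run C
t=14: queue=[F,G,H,A,B] q_used=0 → run F
t=15: queue=[F,G,H,A,B] q_used=1 → run F
t=16: queue=[G,H,A,B,F] q_used=0 → run G
t=17: queue=[G,H,A,B,F] q_used=1 → run G
t=18: queue=[H,A,B,F,G] q_used=0 → run H
t=19: queue=[H,A,B,F,G] q_used=1 → run H
t=20: queue=[A,B,F,G,H] q_used=0 → run A
t=21: queue=[B,F,G,H] q_used=0 → run B
t=22: queue=[F,G,H] q_used=0 → run F
t=23: queue=[F,G,H] q_used=1 → run F
t=24: queue=[G,H,F] q_used=0 → run G
t=25: queue=[H,F] q_used=0 → run H
t=26: queue=[H,F] q_used=1 → run H
t=27: queue=[F,H] q_used=0 → run F
t=28: queue=[F,H] q_used=1 → run F
t=29: queue=[H] q_used=0 → run H
t=30: queue=[H] q_used=1 → run H
t=31: (idle)
t=32: (idle)
t=33: (idle)
t=34: (idle)
t=35: (idle)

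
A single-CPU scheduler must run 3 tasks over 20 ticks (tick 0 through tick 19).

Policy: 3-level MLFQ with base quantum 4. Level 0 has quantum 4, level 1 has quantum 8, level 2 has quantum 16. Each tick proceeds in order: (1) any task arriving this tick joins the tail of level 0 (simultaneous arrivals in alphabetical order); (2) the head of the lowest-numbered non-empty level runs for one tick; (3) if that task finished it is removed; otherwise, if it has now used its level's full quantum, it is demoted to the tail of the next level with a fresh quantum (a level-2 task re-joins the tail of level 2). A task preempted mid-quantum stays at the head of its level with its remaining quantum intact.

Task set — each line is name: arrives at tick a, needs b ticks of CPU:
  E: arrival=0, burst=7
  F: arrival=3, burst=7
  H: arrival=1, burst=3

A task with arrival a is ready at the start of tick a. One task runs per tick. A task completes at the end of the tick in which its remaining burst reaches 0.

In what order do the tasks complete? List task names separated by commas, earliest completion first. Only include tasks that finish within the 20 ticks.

t=0: L0/L1/L2 = E/-/- → run E
t=1: L0/L1/L2 = EH/-/- → run E
t=2: L0/L1/L2 = EH/-/- → run E
t=3: L0/L1/L2 = EHF/-/- → run E
t=4: L0/L1/L2 = HF/E/- → run H
t=5: L0/L1/L2 = HF/E/- → run H
t=6: L0/L1/L2 = HF/E/- → run H
t=7: L0/L1/L2 = F/E/- → run F
t=8: L0/L1/L2 = F/E/- → run F
t=9: L0/L1/L2 = F/E/- → run F
t=10: L0/L1/L2 = F/E/- → run F
t=11: L0/L1/L2 = -/EF/- → run E
t=12: L0/L1/L2 = -/EF/- → run E
t=13: L0/L1/L2 = -/EF/- → run E
t=14: L0/L1/L2 = -/F/- → run F
t=15: L0/L1/L2 = -/F/- → run F
t=16: L0/L1/L2 = -/F/- → run F
t=17: (idle)
t=18: (idle)
t=19: (idle)

completion order = H, E, F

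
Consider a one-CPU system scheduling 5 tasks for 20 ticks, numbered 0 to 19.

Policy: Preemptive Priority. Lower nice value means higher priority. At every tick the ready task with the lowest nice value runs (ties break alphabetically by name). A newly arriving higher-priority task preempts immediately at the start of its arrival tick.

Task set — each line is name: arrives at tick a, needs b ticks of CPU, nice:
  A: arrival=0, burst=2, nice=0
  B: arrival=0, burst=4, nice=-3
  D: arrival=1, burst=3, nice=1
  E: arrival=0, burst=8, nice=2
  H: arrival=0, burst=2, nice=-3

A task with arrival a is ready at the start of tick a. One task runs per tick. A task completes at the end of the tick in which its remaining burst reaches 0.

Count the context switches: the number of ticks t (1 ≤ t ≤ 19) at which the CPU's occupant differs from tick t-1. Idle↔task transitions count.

context switches = 5

t=0: ready={A,B,E,H} → run B
t=1: ready={A,B,D,E,H} → run B
t=2: ready={A,B,D,E,H} → run B
t=3: ready={A,B,D,E,H} → run B
t=4: ready={A,D,E,H} → run H
t=5: ready={A,D,E,H} → run H
t=6: ready={A,D,E} → run A
t=7: ready={A,D,E} → run A
t=8: ready={D,E} → run D
t=9: ready={D,E} → run D
t=10: ready={D,E} → run D
t=11: ready={E} → run E
t=12: ready={E} → run E
t=13: ready={E} → run E
t=14: ready={E} → run E
t=15: ready={E} → run E
t=16: ready={E} → run E
t=17: ready={E} → run E
t=18: ready={E} → run E
t=19: (idle)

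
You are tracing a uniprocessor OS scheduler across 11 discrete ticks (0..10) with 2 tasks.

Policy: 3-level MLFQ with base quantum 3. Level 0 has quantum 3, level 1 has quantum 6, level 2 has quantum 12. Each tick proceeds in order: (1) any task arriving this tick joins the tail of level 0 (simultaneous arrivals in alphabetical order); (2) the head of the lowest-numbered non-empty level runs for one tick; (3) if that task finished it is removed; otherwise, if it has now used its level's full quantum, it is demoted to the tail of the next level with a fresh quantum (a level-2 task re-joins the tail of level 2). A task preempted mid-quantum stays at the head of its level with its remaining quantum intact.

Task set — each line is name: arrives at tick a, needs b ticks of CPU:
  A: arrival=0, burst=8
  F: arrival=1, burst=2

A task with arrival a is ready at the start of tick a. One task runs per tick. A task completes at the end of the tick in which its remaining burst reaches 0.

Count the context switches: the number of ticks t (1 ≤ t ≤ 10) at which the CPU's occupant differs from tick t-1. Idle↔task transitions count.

t=0: L0/L1/L2 = A/-/- → run A
t=1: L0/L1/L2 = AF/-/- → run A
t=2: L0/L1/L2 = AF/-/- → run A
t=3: L0/L1/L2 = F/A/- → run F
t=4: L0/L1/L2 = F/A/- → run F
t=5: L0/L1/L2 = -/A/- → run A
t=6: L0/L1/L2 = -/A/- → run A
t=7: L0/L1/L2 = -/A/- → run A
t=8: L0/L1/L2 = -/A/- → run A
t=9: L0/L1/L2 = -/A/- → run A
t=10: (idle)

context switches = 3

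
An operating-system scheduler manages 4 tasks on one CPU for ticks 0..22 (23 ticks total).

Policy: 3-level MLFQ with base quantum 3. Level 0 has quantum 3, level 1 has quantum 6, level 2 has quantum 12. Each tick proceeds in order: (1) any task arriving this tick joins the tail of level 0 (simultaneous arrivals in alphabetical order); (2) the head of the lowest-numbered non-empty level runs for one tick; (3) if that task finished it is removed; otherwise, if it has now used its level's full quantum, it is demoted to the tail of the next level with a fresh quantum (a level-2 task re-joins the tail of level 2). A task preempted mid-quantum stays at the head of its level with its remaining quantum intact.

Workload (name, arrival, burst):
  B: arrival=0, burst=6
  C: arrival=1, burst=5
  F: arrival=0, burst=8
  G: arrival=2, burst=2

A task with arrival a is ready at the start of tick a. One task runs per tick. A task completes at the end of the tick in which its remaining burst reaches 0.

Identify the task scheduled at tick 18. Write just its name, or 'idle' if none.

running at tick 18 = F

t=0: L0/L1/L2 = BF/-/- → run B
t=1: L0/L1/L2 = BFC/-/- → run B
t=2: L0/L1/L2 = BFCG/-/- → run B
t=3: L0/L1/L2 = FCG/B/- → run F
t=4: L0/L1/L2 = FCG/B/- → run F
t=5: L0/L1/L2 = FCG/B/- → run F
t=6: L0/L1/L2 = CG/BF/- → run C
t=7: L0/L1/L2 = CG/BF/- → run C
t=8: L0/L1/L2 = CG/BF/- → run C
t=9: L0/L1/L2 = G/BFC/- → run G
t=10: L0/L1/L2 = G/BFC/- → run G
t=11: L0/L1/L2 = -/BFC/- → run B
t=12: L0/L1/L2 = -/BFC/- → run B
t=13: L0/L1/L2 = -/BFC/- → run B
t=14: L0/L1/L2 = -/FC/- → run F
t=15: L0/L1/L2 = -/FC/- → run F
t=16: L0/L1/L2 = -/FC/- → run F
t=17: L0/L1/L2 = -/FC/- → run F
t=18: L0/L1/L2 = -/FC/- → run F
t=19: L0/L1/L2 = -/C/- → run C
t=20: L0/L1/L2 = -/C/- → run C
t=21: (idle)
t=22: (idle)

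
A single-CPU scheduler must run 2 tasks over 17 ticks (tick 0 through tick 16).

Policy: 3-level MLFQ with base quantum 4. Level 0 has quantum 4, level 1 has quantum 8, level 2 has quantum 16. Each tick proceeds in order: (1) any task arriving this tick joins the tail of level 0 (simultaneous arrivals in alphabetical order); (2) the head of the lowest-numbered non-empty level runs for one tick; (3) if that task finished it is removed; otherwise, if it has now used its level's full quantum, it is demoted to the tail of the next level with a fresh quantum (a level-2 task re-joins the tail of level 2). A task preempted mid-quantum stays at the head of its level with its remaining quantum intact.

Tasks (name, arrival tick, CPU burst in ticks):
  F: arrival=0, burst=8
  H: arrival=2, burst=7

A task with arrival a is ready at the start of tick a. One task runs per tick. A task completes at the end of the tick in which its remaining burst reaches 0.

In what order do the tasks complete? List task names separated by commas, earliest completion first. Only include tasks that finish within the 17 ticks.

t=0: L0/L1/L2 = F/-/- → run F
t=1: L0/L1/L2 = F/-/- → run F
t=2: L0/L1/L2 = FH/-/- → run F
t=3: L0/L1/L2 = FH/-/- → run F
t=4: L0/L1/L2 = H/F/- → run H
t=5: L0/L1/L2 = H/F/- → run H
t=6: L0/L1/L2 = H/F/- → run H
t=7: L0/L1/L2 = H/F/- → run H
t=8: L0/L1/L2 = -/FH/- → run F
t=9: L0/L1/L2 = -/FH/- → run F
t=10: L0/L1/L2 = -/FH/- → run F
t=11: L0/L1/L2 = -/FH/- → run F
t=12: L0/L1/L2 = -/H/- → run H
t=13: L0/L1/L2 = -/H/- → run H
t=14: L0/L1/L2 = -/H/- → run H
t=15: (idle)
t=16: (idle)

completion order = F, H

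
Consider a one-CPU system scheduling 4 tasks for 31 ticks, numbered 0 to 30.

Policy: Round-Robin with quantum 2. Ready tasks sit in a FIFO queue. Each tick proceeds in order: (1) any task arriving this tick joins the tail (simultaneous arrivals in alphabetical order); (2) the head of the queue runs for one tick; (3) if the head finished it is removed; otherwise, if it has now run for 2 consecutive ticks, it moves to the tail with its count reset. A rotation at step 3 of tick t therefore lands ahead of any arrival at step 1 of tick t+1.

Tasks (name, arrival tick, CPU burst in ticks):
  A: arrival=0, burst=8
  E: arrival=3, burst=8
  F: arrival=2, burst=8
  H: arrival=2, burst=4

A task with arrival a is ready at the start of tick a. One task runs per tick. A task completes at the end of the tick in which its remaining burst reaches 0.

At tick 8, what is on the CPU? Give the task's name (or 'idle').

running at tick 8 = E

t=0: queue=[A] q_used=0 → run A
t=1: queue=[A] q_used=1 → run A
t=2: queue=[A,F,H] q_used=0 → run A
t=3: queue=[A,F,H,E] q_used=1 → run A
t=4: queue=[F,H,E,A] q_used=0 → run F
t=5: queue=[F,H,E,A] q_used=1 → run F
t=6: queue=[H,E,A,F] q_used=0 → run H
t=7: queue=[H,E,A,F] q_used=1 → run H
t=8: queue=[E,A,F,H] q_used=0 → run E
t=9: queue=[E,A,F,H] q_used=1 → run E
t=10: queue=[A,F,H,E] q_used=0 → run A
t=11: queue=[A,F,H,E] q_used=1 → run A
t=12: queue=[F,H,E,A] q_used=0 → run F
t=13: queue=[F,H,E,A] q_used=1 → run F
t=14: queue=[H,E,A,F] q_used=0 → run H
t=15: queue=[H,E,A,F] q_used=1 → run H
t=16: queue=[E,A,F] q_used=0 → run E
t=17: queue=[E,A,F] q_used=1 → run E
t=18: queue=[A,F,E] q_used=0 → run A
t=19: queue=[A,F,E] q_used=1 → run A
t=20: queue=[F,E] q_used=0 → run F
t=21: queue=[F,E] q_used=1 → run F
t=22: queue=[E,F] q_used=0 → run E
t=23: queue=[E,F] q_used=1 → run E
t=24: queue=[F,E] q_used=0 → run F
t=25: queue=[F,E] q_used=1 → run F
t=26: queue=[E] q_used=0 → run E
t=27: queue=[E] q_used=1 → run E
t=28: (idle)
t=29: (idle)
t=30: (idle)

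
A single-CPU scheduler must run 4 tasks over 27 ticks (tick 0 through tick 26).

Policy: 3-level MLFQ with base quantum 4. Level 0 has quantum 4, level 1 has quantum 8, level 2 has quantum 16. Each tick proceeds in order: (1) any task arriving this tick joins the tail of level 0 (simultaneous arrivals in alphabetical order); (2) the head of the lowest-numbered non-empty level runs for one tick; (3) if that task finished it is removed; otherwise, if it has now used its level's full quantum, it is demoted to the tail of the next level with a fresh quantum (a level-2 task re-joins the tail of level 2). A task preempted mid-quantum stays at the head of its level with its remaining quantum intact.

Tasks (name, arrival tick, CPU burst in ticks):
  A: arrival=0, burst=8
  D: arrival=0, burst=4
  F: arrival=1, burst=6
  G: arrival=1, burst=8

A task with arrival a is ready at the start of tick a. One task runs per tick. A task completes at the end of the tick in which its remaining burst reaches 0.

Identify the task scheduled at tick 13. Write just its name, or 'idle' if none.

running at tick 13 = G

t=0: L0/L1/L2 = AD/-/- → run A
t=1: L0/L1/L2 = ADFG/-/- → run A
t=2: L0/L1/L2 = ADFG/-/- → run A
t=3: L0/L1/L2 = ADFG/-/- → run A
t=4: L0/L1/L2 = DFG/A/- → run D
t=5: L0/L1/L2 = DFG/A/- → run D
t=6: L0/L1/L2 = DFG/A/- → run D
t=7: L0/L1/L2 = DFG/A/- → run D
t=8: L0/L1/L2 = FG/A/- → run F
t=9: L0/L1/L2 = FG/A/- → run F
t=10: L0/L1/L2 = FG/A/- → run F
t=11: L0/L1/L2 = FG/A/- → run F
t=12: L0/L1/L2 = G/AF/- → run G
t=13: L0/L1/L2 = G/AF/- → run G
t=14: L0/L1/L2 = G/AF/- → run G
t=15: L0/L1/L2 = G/AF/- → run G
t=16: L0/L1/L2 = -/AFG/- → run A
t=17: L0/L1/L2 = -/AFG/- → run A
t=18: L0/L1/L2 = -/AFG/- → run A
t=19: L0/L1/L2 = -/AFG/- → run A
t=20: L0/L1/L2 = -/FG/- → run F
t=21: L0/L1/L2 = -/FG/- → run F
t=22: L0/L1/L2 = -/G/- → run G
t=23: L0/L1/L2 = -/G/- → run G
t=24: L0/L1/L2 = -/G/- → run G
t=25: L0/L1/L2 = -/G/- → run G
t=26: (idle)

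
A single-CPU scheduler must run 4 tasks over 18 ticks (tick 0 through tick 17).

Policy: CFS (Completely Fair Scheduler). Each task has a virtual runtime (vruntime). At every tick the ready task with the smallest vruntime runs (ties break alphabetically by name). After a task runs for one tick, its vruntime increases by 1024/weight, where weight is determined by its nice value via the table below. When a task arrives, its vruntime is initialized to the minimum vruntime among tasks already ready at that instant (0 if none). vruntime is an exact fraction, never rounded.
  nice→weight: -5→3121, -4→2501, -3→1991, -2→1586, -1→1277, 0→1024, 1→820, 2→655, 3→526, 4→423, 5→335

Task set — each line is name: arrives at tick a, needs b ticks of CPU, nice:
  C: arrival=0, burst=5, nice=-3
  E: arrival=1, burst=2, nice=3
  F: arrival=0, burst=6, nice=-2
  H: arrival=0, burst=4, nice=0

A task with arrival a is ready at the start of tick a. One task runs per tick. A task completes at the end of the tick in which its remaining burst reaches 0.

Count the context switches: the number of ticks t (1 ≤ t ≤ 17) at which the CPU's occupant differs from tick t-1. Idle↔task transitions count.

context switches = 17

t=0: vr[C=0 F=0 H=0] → run C
t=1: vr[C=1024/1991 E=0 F=0 H=0] → run E
t=2: vr[C=1024/1991 E=512/263 F=0 H=0] → run F
t=3: vr[C=1024/1991 E=512/263 F=512/793 H=0] → run H
t=4: vr[C=1024/1991 E=512/263 F=512/793 H=1] → run C
t=5: vr[C=2048/1991 E=512/263 F=512/793 H=1] → run F
t=6: vr[C=2048/1991 E=512/263 F=1024/793 H=1] → run H
t=7: vr[C=2048/1991 E=512/263 F=1024/793 H=2] → run C
t=8: vr[C=3072/1991 E=512/263 F=1024/793 H=2] → run F
t=9: vr[C=3072/1991 E=512/263 F=1536/793 H=2] → run C
t=10: vr[C=4096/1991 E=512/263 F=1536/793 H=2] → run F
t=11: vr[C=4096/1991 E=512/263 F=2048/793 H=2] → run E
t=12: vr[C=4096/1991 F=2048/793 H=2] → run H
t=13: vr[C=4096/1991 F=2048/793 H=3] → run C
t=14: vr[F=2048/793 H=3] → run F
t=15: vr[F=2560/793 H=3] → run H
t=16: vr[F=2560/793] → run F
t=17: (idle)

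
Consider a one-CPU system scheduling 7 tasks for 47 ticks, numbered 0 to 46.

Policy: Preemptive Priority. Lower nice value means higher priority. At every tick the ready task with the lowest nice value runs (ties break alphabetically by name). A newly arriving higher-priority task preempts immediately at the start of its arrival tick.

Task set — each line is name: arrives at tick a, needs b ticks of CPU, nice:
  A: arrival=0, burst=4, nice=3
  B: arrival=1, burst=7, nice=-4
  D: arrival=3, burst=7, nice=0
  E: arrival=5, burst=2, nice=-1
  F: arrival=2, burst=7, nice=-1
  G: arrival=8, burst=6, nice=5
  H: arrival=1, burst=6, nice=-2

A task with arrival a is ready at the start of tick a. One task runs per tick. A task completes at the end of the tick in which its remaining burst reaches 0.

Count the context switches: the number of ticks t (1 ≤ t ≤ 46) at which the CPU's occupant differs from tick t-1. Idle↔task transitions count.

context switches = 8

t=0: ready={A} → run A
t=1: ready={A,B,H} → run B
t=2: ready={A,B,F,H} → run B
t=3: ready={A,B,D,F,H} → run B
t=4: ready={A,B,D,F,H} → run B
t=5: ready={A,B,D,E,F,H} → run B
t=6: ready={A,B,D,E,F,H} → run B
t=7: ready={A,B,D,E,F,H} → run B
t=8: ready={A,D,E,F,G,H} → run H
t=9: ready={A,D,E,F,G,H} → run H
t=10: ready={A,D,E,F,G,H} → run H
t=11: ready={A,D,E,F,G,H} → run H
t=12: ready={A,D,E,F,G,H} → run H
t=13: ready={A,D,E,F,G,H} → run H
t=14: ready={A,D,E,F,G} → run E
t=15: ready={A,D,E,F,G} → run E
t=16: ready={A,D,F,G} → run F
t=17: ready={A,D,F,G} → run F
t=18: ready={A,D,F,G} → run F
t=19: ready={A,D,F,G} → run F
t=20: ready={A,D,F,G} → run F
t=21: ready={A,D,F,G} → run F
t=22: ready={A,D,F,G} → run F
t=23: ready={A,D,G} → run D
t=24: ready={A,D,G} → run D
t=25: ready={A,D,G} → run D
t=26: ready={A,D,G} → run D
t=27: ready={A,D,G} → run D
t=28: ready={A,D,G} → run D
t=29: ready={A,D,G} → run D
t=30: ready={A,G} → run A
t=31: ready={A,G} → run A
t=32: ready={A,G} → run A
t=33: ready={G} → run G
t=34: ready={G} → run G
t=35: ready={G} → run G
t=36: ready={G} → run G
t=37: ready={G} → run G
t=38: ready={G} → run G
t=39: (idle)
t=40: (idle)
t=41: (idle)
t=42: (idle)
t=43: (idle)
t=44: (idle)
t=45: (idle)
t=46: (idle)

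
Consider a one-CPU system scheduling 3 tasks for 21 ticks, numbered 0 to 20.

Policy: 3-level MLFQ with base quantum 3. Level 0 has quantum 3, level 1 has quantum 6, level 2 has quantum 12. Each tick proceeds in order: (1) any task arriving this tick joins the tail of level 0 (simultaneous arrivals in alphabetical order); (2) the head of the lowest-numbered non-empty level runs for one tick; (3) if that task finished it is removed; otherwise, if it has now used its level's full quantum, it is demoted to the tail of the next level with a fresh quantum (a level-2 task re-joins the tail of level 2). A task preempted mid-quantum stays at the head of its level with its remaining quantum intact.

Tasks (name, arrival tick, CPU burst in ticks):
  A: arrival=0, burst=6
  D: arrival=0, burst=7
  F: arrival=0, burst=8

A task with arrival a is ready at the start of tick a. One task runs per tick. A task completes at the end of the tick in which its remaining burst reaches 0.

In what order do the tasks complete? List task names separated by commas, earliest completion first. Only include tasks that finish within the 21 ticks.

t=0: L0/L1/L2 = ADF/-/- → run A
t=1: L0/L1/L2 = ADF/-/- → run A
t=2: L0/L1/L2 = ADF/-/- → run A
t=3: L0/L1/L2 = DF/A/- → run D
t=4: L0/L1/L2 = DF/A/- → run D
t=5: L0/L1/L2 = DF/A/- → run D
t=6: L0/L1/L2 = F/AD/- → run F
t=7: L0/L1/L2 = F/AD/- → run F
t=8: L0/L1/L2 = F/AD/- → run F
t=9: L0/L1/L2 = -/ADF/- → run A
t=10: L0/L1/L2 = -/ADF/- → run A
t=11: L0/L1/L2 = -/ADF/- → run A
t=12: L0/L1/L2 = -/DF/- → run D
t=13: L0/L1/L2 = -/DF/- → run D
t=14: L0/L1/L2 = -/DF/- → run D
t=15: L0/L1/L2 = -/DF/- → run D
t=16: L0/L1/L2 = -/F/- → run F
t=17: L0/L1/L2 = -/F/- → run F
t=18: L0/L1/L2 = -/F/- → run F
t=19: L0/L1/L2 = -/F/- → run F
t=20: L0/L1/L2 = -/F/- → run F

completion order = A, D, F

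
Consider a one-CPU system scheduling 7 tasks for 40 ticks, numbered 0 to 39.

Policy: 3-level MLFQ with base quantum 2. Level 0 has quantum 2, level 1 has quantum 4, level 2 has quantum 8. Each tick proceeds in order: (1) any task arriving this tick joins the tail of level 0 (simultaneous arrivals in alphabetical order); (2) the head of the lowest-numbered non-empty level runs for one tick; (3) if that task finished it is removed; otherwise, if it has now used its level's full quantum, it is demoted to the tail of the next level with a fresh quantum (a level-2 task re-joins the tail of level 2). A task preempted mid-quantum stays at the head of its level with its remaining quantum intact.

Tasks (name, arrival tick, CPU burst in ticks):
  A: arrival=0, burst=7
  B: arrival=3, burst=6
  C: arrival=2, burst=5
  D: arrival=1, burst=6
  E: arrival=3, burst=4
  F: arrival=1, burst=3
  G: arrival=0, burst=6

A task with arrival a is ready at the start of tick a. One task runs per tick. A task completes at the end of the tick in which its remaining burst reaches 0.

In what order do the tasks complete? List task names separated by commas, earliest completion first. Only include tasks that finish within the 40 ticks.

completion order = G, D, F, C, B, E, A

t=0: L0/L1/L2 = AG/-/- → run A
t=1: L0/L1/L2 = AGDF/-/- → run A
t=2: L0/L1/L2 = GDFC/A/- → run G
t=3: L0/L1/L2 = GDFCBE/A/- → run G
t=4: L0/L1/L2 = DFCBE/AG/- → run D
t=5: L0/L1/L2 = DFCBE/AG/- → run D
t=6: L0/L1/L2 = FCBE/AGD/- → run F
t=7: L0/L1/L2 = FCBE/AGD/- → run F
t=8: L0/L1/L2 = CBE/AGDF/- → run C
t=9: L0/L1/L2 = CBE/AGDF/- → run C
t=10: L0/L1/L2 = BE/AGDFC/- → run B
t=11: L0/L1/L2 = BE/AGDFC/- → run B
t=12: L0/L1/L2 = E/AGDFCB/- → run E
t=13: L0/L1/L2 = E/AGDFCB/- → run E
t=14: L0/L1/L2 = -/AGDFCBE/- → run A
t=15: L0/L1/L2 = -/AGDFCBE/- → run A
t=16: L0/L1/L2 = -/AGDFCBE/- → run A
t=17: L0/L1/L2 = -/AGDFCBE/- → run A
t=18: L0/L1/L2 = -/GDFCBE/A → run G
t=19: L0/L1/L2 = -/GDFCBE/A → run G
t=20: L0/L1/L2 = -/GDFCBE/A → run G
t=21: L0/L1/L2 = -/GDFCBE/A → run G
t=22: L0/L1/L2 = -/DFCBE/A → run D
t=23: L0/L1/L2 = -/DFCBE/A → run D
t=24: L0/L1/L2 = -/DFCBE/A → run D
t=25: L0/L1/L2 = -/DFCBE/A → run D
t=26: L0/L1/L2 = -/FCBE/A → run F
t=27: L0/L1/L2 = -/CBE/A → run C
t=28: L0/L1/L2 = -/CBE/A → run C
t=29: L0/L1/L2 = -/CBE/A → run C
t=30: L0/L1/L2 = -/BE/A → run B
t=31: L0/L1/L2 = -/BE/A → run B
t=32: L0/L1/L2 = -/BE/A → run B
t=33: L0/L1/L2 = -/BE/A → run B
t=34: L0/L1/L2 = -/E/A → run E
t=35: L0/L1/L2 = -/E/A → run E
t=36: L0/L1/L2 = -/-/A → run A
t=37: (idle)
t=38: (idle)
t=39: (idle)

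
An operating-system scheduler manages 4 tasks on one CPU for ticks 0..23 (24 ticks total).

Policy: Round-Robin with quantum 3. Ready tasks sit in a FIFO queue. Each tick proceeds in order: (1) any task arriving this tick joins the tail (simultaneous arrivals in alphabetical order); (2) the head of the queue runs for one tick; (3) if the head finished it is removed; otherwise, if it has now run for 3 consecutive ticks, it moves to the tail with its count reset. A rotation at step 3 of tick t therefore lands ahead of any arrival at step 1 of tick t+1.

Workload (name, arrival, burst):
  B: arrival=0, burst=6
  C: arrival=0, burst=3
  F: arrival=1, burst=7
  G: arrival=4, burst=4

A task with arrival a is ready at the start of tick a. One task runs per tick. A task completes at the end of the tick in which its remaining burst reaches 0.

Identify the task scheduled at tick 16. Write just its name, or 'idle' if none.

running at tick 16 = F

t=0: queue=[B,C] q_used=0 → run B
t=1: queue=[B,C,F] q_used=1 → run B
t=2: queue=[B,C,F] q_used=2 → run B
t=3: queue=[C,F,B] q_used=0 → run C
t=4: queue=[C,F,B,G] q_used=1 → run C
t=5: queue=[C,F,B,G] q_used=2 → run C
t=6: queue=[F,B,G] q_used=0 → run F
t=7: queue=[F,B,G] q_used=1 → run F
t=8: queue=[F,B,G] q_used=2 → run F
t=9: queue=[B,G,F] q_used=0 → run B
t=10: queue=[B,G,F] q_used=1 → run B
t=11: queue=[B,G,F] q_used=2 → run B
t=12: queue=[G,F] q_used=0 → run G
t=13: queue=[G,F] q_used=1 → run G
t=14: queue=[G,F] q_used=2 → run G
t=15: queue=[F,G] q_used=0 → run F
t=16: queue=[F,G] q_used=1 → run F
t=17: queue=[F,G] q_used=2 → run F
t=18: queue=[G,F] q_used=0 → run G
t=19: queue=[F] q_used=0 → run F
t=20: (idle)
t=21: (idle)
t=22: (idle)
t=23: (idle)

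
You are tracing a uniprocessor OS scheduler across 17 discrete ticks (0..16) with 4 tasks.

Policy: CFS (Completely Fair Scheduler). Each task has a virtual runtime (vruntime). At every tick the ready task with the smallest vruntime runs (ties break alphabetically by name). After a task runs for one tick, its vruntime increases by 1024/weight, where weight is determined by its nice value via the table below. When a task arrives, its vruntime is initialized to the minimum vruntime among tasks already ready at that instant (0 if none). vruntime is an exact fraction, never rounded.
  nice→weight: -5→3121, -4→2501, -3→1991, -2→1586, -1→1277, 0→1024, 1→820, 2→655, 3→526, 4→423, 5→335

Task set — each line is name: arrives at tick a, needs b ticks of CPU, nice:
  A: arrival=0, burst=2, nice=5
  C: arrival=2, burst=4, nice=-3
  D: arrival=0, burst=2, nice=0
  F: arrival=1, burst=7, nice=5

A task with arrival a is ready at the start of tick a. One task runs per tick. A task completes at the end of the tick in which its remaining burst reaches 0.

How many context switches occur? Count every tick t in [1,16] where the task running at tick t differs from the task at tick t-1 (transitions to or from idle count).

context switches = 9

t=0: vr[A=0 D=0] → run A
t=1: vr[A=1024/335 D=0 F=0] → run D
t=2: vr[A=1024/335 C=0 D=1 F=0] → run C
t=3: vr[A=1024/335 C=1024/1991 D=1 F=0] → run F
t=4: vr[A=1024/335 C=1024/1991 D=1 F=1024/335] → run C
t=5: vr[A=1024/335 C=2048/1991 D=1 F=1024/335] → run D
t=6: vr[A=1024/335 C=2048/1991 F=1024/335] → run C
t=7: vr[A=1024/335 C=3072/1991 F=1024/335] → run C
t=8: vr[A=1024/335 F=1024/335] → run A
t=9: vr[F=1024/335] → run F
t=10: vr[F=2048/335] → run F
t=11: vr[F=3072/335] → run F
t=12: vr[F=4096/335] → run F
t=13: vr[F=1024/67] → run F
t=14: vr[F=6144/335] → run F
t=15: (idle)
t=16: (idle)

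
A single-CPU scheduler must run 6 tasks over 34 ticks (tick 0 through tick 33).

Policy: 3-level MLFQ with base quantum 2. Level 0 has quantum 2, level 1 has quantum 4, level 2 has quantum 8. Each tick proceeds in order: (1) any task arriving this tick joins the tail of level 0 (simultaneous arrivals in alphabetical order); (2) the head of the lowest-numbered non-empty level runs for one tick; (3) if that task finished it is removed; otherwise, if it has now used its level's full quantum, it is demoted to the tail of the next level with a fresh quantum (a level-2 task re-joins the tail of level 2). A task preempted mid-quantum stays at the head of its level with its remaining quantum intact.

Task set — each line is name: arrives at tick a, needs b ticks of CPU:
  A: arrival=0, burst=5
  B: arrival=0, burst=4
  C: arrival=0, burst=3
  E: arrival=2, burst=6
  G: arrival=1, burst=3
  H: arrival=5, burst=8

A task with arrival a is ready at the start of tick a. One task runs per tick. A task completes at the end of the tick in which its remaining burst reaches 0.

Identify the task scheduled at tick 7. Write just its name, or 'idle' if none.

t=0: L0/L1/L2 = ABC/-/- → run A
t=1: L0/L1/L2 = ABCG/-/- → run A
t=2: L0/L1/L2 = BCGE/A/- → run B
t=3: L0/L1/L2 = BCGE/A/- → run B
t=4: L0/L1/L2 = CGE/AB/- → run C
t=5: L0/L1/L2 = CGEH/AB/- → run C
t=6: L0/L1/L2 = GEH/ABC/- → run G
t=7: L0/L1/L2 = GEH/ABC/- → run G
t=8: L0/L1/L2 = EH/ABCG/- → run E
t=9: L0/L1/L2 = EH/ABCG/- → run E
t=10: L0/L1/L2 = H/ABCGE/- → run H
t=11: L0/L1/L2 = H/ABCGE/- → run H
t=12: L0/L1/L2 = -/ABCGEH/- → run A
t=13: L0/L1/L2 = -/ABCGEH/- → run A
t=14: L0/L1/L2 = -/ABCGEH/- → run A
t=15: L0/L1/L2 = -/BCGEH/- → run B
t=16: L0/L1/L2 = -/BCGEH/- → run B
t=17: L0/L1/L2 = -/CGEH/- → run C
t=18: L0/L1/L2 = -/GEH/- → run G
t=19: L0/L1/L2 = -/EH/- → run E
t=20: L0/L1/L2 = -/EH/- → run E
t=21: L0/L1/L2 = -/EH/- → run E
t=22: L0/L1/L2 = -/EH/- → run E
t=23: L0/L1/L2 = -/H/- → run H
t=24: L0/L1/L2 = -/H/- → run H
t=25: L0/L1/L2 = -/H/- → run H
t=26: L0/L1/L2 = -/H/- → run H
t=27: L0/L1/L2 = -/-/H → run H
t=28: L0/L1/L2 = -/-/H → run H
t=29: (idle)
t=30: (idle)
t=31: (idle)
t=32: (idle)
t=33: (idle)

running at tick 7 = G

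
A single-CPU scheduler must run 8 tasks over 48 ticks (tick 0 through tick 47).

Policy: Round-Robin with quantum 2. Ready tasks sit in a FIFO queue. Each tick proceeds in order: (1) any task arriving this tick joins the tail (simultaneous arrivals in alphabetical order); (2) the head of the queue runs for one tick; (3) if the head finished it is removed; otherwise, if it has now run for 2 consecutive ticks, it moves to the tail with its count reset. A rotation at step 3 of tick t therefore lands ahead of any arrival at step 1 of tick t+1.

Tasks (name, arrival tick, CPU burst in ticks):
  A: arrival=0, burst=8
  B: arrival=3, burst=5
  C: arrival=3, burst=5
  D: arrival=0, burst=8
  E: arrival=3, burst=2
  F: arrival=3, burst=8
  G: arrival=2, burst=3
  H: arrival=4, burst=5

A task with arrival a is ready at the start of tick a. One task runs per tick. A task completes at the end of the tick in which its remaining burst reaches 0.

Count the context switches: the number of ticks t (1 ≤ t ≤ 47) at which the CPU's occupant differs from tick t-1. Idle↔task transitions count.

t=0: queue=[A,D] q_used=0 → run A
t=1: queue=[A,D] q_used=1 → run A
t=2: queue=[D,A,G] q_used=0 → run D
t=3: queue=[D,A,G,B,C,E,F] q_used=1 → run D
t=4: queue=[A,G,B,C,E,F,D,H] q_used=0 → run A
t=5: queue=[A,G,B,C,E,F,D,H] q_used=1 → run A
t=6: queue=[G,B,C,E,F,D,H,A] q_used=0 → run G
t=7: queue=[G,B,C,E,F,D,H,A] q_used=1 → run G
t=8: queue=[B,C,E,F,D,H,A,G] q_used=0 → run B
t=9: queue=[B,C,E,F,D,H,A,G] q_used=1 → run B
t=10: queue=[C,E,F,D,H,A,G,B] q_used=0 → run C
t=11: queue=[C,E,F,D,H,A,G,B] q_used=1 → run C
t=12: queue=[E,F,D,H,A,G,B,C] q_used=0 → run E
t=13: queue=[E,F,D,H,A,G,B,C] q_used=1 → run E
t=14: queue=[F,D,H,A,G,B,C] q_used=0 → run F
t=15: queue=[F,D,H,A,G,B,C] q_used=1 → run F
t=16: queue=[D,H,A,G,B,C,F] q_used=0 → run D
t=17: queue=[D,H,A,G,B,C,F] q_used=1 → run D
t=18: queue=[H,A,G,B,C,F,D] q_used=0 → run H
t=19: queue=[H,A,G,B,C,F,D] q_used=1 → run H
t=20: queue=[A,G,B,C,F,D,H] q_used=0 → run A
t=21: queue=[A,G,B,C,F,D,H] q_used=1 → run A
t=22: queue=[G,B,C,F,D,H,A] q_used=0 → run G
t=23: queue=[B,C,F,D,H,A] q_used=0 → run B
t=24: queue=[B,C,F,D,H,A] q_used=1 → run B
t=25: queue=[C,F,D,H,A,B] q_used=0 → run C
t=26: queue=[C,F,D,H,A,B] q_used=1 → run C
t=27: queue=[F,D,H,A,B,C] q_used=0 → run F
t=28: queue=[F,D,H,A,B,C] q_used=1 → run F
t=29: queue=[D,H,A,B,C,F] q_used=0 → run D
t=30: queue=[D,H,A,B,C,F] q_used=1 → run D
t=31: queue=[H,A,B,C,F,D] q_used=0 → run H
t=32: queue=[H,A,B,C,F,D] q_used=1 → run H
t=33: queue=[A,B,C,F,D,H] q_used=0 → run A
t=34: queue=[A,B,C,F,D,H] q_used=1 → run A
t=35: queue=[B,C,F,D,H] q_used=0 → run B
t=36: queue=[C,F,D,H] q_used=0 → run C
t=37: queue=[F,D,H] q_used=0 → run F
t=38: queue=[F,D,H] q_used=1 → run F
t=39: queue=[D,H,F] q_used=0 → run D
t=40: queue=[D,H,F] q_used=1 → run D
t=41: queue=[H,F] q_used=0 → run H
t=42: queue=[F] q_used=0 → run F
t=43: queue=[F] q_used=1 → run F
t=44: (idle)
t=45: (idle)
t=46: (idle)
t=47: (idle)

context switches = 24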